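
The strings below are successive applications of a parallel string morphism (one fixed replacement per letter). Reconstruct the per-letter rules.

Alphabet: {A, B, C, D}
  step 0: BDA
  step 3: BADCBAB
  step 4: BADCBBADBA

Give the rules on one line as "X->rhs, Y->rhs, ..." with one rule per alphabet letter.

  step 3 ⇒ step 4: BADCBAB ⇒ BA·D·C·B·BA·D·BA
    A ↦ D
    B ↦ BA
    C ↦ B
    D ↦ C

A->D, B->BA, C->B, D->C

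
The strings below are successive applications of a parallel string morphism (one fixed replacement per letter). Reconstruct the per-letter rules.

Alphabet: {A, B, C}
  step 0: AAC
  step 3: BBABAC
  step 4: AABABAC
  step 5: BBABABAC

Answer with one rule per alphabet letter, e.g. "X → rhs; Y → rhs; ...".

  step 4 ⇒ step 5: AABABAC ⇒ B·B·A·B·A·B·AC
    A ↦ B
    B ↦ A
    C ↦ AC

A->B, B->A, C->AC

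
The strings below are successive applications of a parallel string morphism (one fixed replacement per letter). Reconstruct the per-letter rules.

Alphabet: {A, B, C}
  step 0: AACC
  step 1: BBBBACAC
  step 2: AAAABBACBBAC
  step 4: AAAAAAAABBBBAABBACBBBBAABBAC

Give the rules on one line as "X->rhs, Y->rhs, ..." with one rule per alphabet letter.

A->BB, B->A, C->AC

  step 1 ⇒ step 2: BBBBACAC ⇒ A·A·A·A·BB·AC·BB·AC
    A ↦ BB
    B ↦ A
    C ↦ AC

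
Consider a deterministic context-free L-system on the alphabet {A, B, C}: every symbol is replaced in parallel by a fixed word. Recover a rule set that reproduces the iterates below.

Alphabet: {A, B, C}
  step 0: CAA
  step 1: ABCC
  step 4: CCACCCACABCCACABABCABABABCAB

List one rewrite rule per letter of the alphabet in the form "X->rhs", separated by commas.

  step 0 ⇒ step 1: CAA ⇒ AB·C·C
    A ↦ C
    C ↦ AB
    B ↦ CAC  (constrained at step 1)

A->C, B->CAC, C->AB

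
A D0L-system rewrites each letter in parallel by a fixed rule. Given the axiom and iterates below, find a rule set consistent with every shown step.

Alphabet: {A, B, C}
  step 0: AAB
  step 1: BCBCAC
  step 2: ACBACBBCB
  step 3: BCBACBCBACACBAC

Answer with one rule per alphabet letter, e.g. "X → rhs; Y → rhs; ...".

A->BC, B->AC, C->B

  step 2 ⇒ step 3: ACBACBBCB ⇒ BC·B·AC·BC·B·AC·AC·B·AC
    A ↦ BC
    B ↦ AC
    C ↦ B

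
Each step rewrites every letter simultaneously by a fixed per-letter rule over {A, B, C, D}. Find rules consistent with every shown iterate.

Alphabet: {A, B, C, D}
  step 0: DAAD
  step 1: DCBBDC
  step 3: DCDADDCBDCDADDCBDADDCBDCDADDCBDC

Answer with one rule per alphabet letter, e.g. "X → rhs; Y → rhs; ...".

A->B, B->CDA, C->DAD, D->DC

  step 0 ⇒ step 1: DAAD ⇒ DC·B·B·DC
    A ↦ B
    D ↦ DC
    B ↦ CDA  (constrained at step 1)
    C ↦ DAD  (constrained at step 1)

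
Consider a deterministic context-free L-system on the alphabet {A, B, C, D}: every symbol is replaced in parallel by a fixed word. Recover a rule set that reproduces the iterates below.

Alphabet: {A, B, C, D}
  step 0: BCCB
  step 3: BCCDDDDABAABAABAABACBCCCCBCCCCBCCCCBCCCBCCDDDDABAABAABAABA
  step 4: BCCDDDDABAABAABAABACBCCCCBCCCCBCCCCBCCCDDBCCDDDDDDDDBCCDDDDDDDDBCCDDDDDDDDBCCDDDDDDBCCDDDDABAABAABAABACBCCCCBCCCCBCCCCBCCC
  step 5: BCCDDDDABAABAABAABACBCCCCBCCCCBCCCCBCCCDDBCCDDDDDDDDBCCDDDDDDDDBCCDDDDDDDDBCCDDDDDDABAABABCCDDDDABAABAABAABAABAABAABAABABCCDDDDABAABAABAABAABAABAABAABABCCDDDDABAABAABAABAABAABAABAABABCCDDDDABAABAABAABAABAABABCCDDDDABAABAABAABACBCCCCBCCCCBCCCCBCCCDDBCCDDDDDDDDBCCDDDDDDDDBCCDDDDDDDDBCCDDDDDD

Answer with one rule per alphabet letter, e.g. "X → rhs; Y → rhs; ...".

A->C, B->BCC, C->DD, D->ABA

  step 4 ⇒ step 5: BCCDDDDABAABAABAABACBCCCCBCCCCBCCCCBCCCDDBCCDDDDDDDDBCCDDDDDDDDBCCDDDDDDDDBCCDDDDDDBCCDDDDABAABAABAABACBCCCCBCCCCBCCCCBCCC ⇒ BCC·DD·DD·ABA·ABA·ABA·ABA·C·BCC·C·C·BCC·C·C·BCC·C·C·BCC·C·DD·BCC·DD·DD·DD·DD·BCC·DD·DD·DD·DD·BCC·DD·DD·DD·DD·BCC·DD·DD·DD·ABA·ABA·BCC·DD·DD·ABA·ABA·ABA·ABA·ABA·ABA·ABA·ABA·BCC·DD·DD·ABA·ABA·ABA·ABA·ABA·ABA·ABA·ABA·BCC·DD·DD·ABA·ABA·ABA·ABA·ABA·ABA·ABA·ABA·BCC·DD·DD·ABA·ABA·ABA·ABA·ABA·ABA·BCC·DD·DD·ABA·ABA·ABA·ABA·C·BCC·C·C·BCC·C·C·BCC·C·C·BCC·C·DD·BCC·DD·DD·DD·DD·BCC·DD·DD·DD·DD·BCC·DD·DD·DD·DD·BCC·DD·DD·DD
    A ↦ C
    B ↦ BCC
    C ↦ DD
    D ↦ ABA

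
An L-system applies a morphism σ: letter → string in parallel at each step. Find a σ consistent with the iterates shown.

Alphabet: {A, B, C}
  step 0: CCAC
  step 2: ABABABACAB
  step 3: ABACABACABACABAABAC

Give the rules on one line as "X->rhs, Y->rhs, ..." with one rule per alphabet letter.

A->AB, B->AC, C->A

  step 2 ⇒ step 3: ABABABACAB ⇒ AB·AC·AB·AC·AB·AC·AB·A·AB·AC
    A ↦ AB
    B ↦ AC
    C ↦ A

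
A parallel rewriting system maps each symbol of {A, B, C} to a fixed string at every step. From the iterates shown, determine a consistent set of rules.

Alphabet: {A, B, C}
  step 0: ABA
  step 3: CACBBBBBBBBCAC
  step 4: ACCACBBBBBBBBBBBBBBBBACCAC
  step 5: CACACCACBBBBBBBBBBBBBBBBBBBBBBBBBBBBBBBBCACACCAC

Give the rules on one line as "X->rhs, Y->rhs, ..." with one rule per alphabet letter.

  step 4 ⇒ step 5: ACCACBBBBBBBBBBBBBBBBACCAC ⇒ C·AC·AC·C·AC·BB·BB·BB·BB·BB·BB·BB·BB·BB·BB·BB·BB·BB·BB·BB·BB·C·AC·AC·C·AC
    A ↦ C
    B ↦ BB
    C ↦ AC

A->C, B->BB, C->AC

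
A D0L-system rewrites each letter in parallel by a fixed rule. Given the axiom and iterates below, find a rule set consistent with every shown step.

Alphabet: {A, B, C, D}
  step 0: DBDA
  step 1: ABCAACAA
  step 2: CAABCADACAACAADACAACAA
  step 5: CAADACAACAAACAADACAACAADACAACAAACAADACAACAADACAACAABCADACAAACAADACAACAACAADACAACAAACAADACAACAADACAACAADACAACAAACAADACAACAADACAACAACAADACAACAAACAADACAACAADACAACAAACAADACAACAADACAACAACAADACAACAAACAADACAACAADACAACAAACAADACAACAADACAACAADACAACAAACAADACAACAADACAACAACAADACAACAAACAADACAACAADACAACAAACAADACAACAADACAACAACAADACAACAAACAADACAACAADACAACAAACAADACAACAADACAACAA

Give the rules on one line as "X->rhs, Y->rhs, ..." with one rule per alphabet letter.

A->CAA, B->BCA, C->DA, D->A

  step 1 ⇒ step 2: ABCAACAA ⇒ CAA·BCA·DA·CAA·CAA·DA·CAA·CAA
    A ↦ CAA
    B ↦ BCA
    C ↦ DA
  step 0 ⇒ step 1: DBDA ⇒ A·BCA·A·CAA
    D ↦ A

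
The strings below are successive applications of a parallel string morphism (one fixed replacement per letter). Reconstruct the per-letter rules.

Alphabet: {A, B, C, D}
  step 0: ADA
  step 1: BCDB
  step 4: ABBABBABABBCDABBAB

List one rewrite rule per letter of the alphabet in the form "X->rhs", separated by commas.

A->B, B->AB, C->B, D->CD

  step 0 ⇒ step 1: ADA ⇒ B·CD·B
    A ↦ B
    D ↦ CD
    B ↦ AB  (constrained at step 1)
    C ↦ B  (constrained at step 1)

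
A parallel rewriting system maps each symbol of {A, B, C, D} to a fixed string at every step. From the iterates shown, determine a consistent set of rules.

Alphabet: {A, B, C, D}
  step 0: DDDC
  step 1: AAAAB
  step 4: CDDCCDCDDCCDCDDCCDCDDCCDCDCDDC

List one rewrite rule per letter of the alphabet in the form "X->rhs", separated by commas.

  step 0 ⇒ step 1: DDDC ⇒ A·A·A·AB
    C ↦ AB
    D ↦ A
    A ↦ CD  (constrained at step 1)
    B ↦ DC  (constrained at step 1)

A->CD, B->DC, C->AB, D->A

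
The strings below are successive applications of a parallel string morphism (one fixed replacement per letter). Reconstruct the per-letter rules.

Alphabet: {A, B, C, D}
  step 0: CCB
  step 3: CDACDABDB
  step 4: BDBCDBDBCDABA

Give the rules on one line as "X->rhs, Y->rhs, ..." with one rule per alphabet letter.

A->CD, B->A, C->BD, D->B

  step 3 ⇒ step 4: CDACDABDB ⇒ BD·B·CD·BD·B·CD·A·B·A
    A ↦ CD
    B ↦ A
    C ↦ BD
    D ↦ B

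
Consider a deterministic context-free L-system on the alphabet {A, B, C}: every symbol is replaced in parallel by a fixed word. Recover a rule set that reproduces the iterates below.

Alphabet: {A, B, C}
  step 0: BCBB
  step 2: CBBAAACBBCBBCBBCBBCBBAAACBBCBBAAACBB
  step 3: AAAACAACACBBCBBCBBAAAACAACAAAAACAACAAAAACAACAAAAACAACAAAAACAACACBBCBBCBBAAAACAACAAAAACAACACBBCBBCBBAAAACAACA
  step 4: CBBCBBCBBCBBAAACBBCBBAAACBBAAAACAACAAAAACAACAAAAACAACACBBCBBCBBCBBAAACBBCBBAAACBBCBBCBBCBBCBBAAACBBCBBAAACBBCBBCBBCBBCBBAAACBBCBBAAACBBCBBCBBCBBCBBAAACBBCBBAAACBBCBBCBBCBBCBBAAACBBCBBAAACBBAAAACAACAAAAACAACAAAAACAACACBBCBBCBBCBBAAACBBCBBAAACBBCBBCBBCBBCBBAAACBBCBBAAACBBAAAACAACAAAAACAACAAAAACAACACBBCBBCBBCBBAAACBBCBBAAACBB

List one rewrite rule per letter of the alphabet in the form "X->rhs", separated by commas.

A->CBB, B->ACA, C->AAA

  step 3 ⇒ step 4: AAAACAACACBBCBBCBBAAAACAACAAAAACAACAAAAACAACAAAAACAACAAAAACAACACBBCBBCBBAAAACAACAAAAACAACACBBCBBCBBAAAACAACA ⇒ CBB·CBB·CBB·CBB·AAA·CBB·CBB·AAA·CBB·AAA·ACA·ACA·AAA·ACA·ACA·AAA·ACA·ACA·CBB·CBB·CBB·CBB·AAA·CBB·CBB·AAA·CBB·CBB·CBB·CBB·CBB·AAA·CBB·CBB·AAA·CBB·CBB·CBB·CBB·CBB·AAA·CBB·CBB·AAA·CBB·CBB·CBB·CBB·CBB·AAA·CBB·CBB·AAA·CBB·CBB·CBB·CBB·CBB·AAA·CBB·CBB·AAA·CBB·AAA·ACA·ACA·AAA·ACA·ACA·AAA·ACA·ACA·CBB·CBB·CBB·CBB·AAA·CBB·CBB·AAA·CBB·CBB·CBB·CBB·CBB·AAA·CBB·CBB·AAA·CBB·AAA·ACA·ACA·AAA·ACA·ACA·AAA·ACA·ACA·CBB·CBB·CBB·CBB·AAA·CBB·CBB·AAA·CBB
    A ↦ CBB
    B ↦ ACA
    C ↦ AAA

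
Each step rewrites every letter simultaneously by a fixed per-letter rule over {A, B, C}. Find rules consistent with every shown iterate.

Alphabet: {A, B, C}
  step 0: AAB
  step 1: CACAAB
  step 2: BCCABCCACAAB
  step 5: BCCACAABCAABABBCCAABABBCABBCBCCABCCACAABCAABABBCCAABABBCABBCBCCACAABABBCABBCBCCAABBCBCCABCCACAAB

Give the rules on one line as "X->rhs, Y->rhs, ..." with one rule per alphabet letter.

  step 1 ⇒ step 2: CACAAB ⇒ BC·CA·BC·CA·CA·AB
    A ↦ CA
    B ↦ AB
    C ↦ BC

A->CA, B->AB, C->BC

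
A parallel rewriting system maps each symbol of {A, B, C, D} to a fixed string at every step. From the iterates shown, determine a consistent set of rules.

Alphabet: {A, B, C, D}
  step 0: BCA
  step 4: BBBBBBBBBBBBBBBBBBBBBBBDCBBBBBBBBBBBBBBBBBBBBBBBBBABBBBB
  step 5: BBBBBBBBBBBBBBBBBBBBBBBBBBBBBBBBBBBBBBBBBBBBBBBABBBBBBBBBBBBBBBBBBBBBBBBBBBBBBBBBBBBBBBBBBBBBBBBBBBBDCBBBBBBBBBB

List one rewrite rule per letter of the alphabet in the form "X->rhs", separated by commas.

  step 4 ⇒ step 5: BBBBBBBBBBBBBBBBBBBBBBBDCBBBBBBBBBBBBBBBBBBBBBBBBBABBBBB ⇒ BB·BB·BB·BB·BB·BB·BB·BB·BB·BB·BB·BB·BB·BB·BB·BB·BB·BB·BB·BB·BB·BB·BB·B·AB·BB·BB·BB·BB·BB·BB·BB·BB·BB·BB·BB·BB·BB·BB·BB·BB·BB·BB·BB·BB·BB·BB·BB·BB·BB·BDC·BB·BB·BB·BB·BB
    A ↦ BDC
    B ↦ BB
    C ↦ AB
    D ↦ B

A->BDC, B->BB, C->AB, D->B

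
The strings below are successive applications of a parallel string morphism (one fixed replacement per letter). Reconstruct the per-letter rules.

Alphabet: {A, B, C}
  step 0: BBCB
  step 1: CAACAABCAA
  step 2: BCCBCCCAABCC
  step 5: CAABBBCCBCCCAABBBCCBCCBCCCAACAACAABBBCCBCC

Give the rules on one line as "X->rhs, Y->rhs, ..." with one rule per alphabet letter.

  step 1 ⇒ step 2: CAACAABCAA ⇒ B·C·C·B·C·C·CAA·B·C·C
    A ↦ C
    B ↦ CAA
    C ↦ B

A->C, B->CAA, C->B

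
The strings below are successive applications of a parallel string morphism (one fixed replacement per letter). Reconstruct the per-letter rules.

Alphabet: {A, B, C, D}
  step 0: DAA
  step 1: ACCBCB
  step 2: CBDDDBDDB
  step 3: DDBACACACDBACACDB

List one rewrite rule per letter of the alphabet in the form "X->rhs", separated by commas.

  step 2 ⇒ step 3: CBDDDBDDB ⇒ D·DB·AC·AC·AC·DB·AC·AC·DB
    B ↦ DB
    C ↦ D
    D ↦ AC
  step 0 ⇒ step 1: DAA ⇒ AC·CB·CB
    A ↦ CB

A->CB, B->DB, C->D, D->AC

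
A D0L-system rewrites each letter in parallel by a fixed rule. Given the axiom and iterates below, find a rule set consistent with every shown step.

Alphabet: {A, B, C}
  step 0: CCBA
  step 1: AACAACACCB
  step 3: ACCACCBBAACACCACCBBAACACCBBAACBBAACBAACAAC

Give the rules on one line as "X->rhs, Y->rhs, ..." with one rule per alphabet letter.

A->B, B->ACC, C->AAC

  step 0 ⇒ step 1: CCBA ⇒ AAC·AAC·ACC·B
    A ↦ B
    B ↦ ACC
    C ↦ AAC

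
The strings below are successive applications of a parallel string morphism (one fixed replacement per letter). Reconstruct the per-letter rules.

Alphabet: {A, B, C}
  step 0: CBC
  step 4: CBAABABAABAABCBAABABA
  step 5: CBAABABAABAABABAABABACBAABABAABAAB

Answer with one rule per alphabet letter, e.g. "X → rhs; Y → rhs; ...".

A->AB, B->A, C->CB

  step 4 ⇒ step 5: CBAABABAABAABCBAABABA ⇒ CB·A·AB·AB·A·AB·A·AB·AB·A·AB·AB·A·CB·A·AB·AB·A·AB·A·AB
    A ↦ AB
    B ↦ A
    C ↦ CB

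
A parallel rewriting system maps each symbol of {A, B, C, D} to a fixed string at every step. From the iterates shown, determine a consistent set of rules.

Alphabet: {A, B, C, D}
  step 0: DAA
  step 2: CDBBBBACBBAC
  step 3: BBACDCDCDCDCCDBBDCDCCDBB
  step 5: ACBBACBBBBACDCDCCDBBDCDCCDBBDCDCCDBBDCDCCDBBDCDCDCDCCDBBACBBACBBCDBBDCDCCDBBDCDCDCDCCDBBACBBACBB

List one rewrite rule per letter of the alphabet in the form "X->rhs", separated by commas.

  step 2 ⇒ step 3: CDBBBBACBBAC ⇒ BB·AC·DC·DC·DC·DC·CD·BB·DC·DC·CD·BB
    A ↦ CD
    B ↦ DC
    C ↦ BB
    D ↦ AC

A->CD, B->DC, C->BB, D->AC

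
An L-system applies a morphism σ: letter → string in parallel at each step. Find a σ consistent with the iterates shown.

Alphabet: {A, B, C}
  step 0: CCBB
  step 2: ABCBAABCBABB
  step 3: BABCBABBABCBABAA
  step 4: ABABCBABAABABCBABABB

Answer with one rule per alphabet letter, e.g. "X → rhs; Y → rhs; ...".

  step 3 ⇒ step 4: BABCBABBABCBABAA ⇒ A·B·A·BCB·A·B·A·A·B·A·BCB·A·B·A·B·B
    A ↦ B
    B ↦ A
    C ↦ BCB

A->B, B->A, C->BCB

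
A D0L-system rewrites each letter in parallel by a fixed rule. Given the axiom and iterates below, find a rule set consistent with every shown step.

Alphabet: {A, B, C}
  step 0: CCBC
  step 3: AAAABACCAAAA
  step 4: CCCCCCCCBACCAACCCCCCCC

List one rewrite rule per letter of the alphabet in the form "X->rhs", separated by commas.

A->CC, B->BA, C->A

  step 3 ⇒ step 4: AAAABACCAAAA ⇒ CC·CC·CC·CC·BA·CC·A·A·CC·CC·CC·CC
    A ↦ CC
    B ↦ BA
    C ↦ A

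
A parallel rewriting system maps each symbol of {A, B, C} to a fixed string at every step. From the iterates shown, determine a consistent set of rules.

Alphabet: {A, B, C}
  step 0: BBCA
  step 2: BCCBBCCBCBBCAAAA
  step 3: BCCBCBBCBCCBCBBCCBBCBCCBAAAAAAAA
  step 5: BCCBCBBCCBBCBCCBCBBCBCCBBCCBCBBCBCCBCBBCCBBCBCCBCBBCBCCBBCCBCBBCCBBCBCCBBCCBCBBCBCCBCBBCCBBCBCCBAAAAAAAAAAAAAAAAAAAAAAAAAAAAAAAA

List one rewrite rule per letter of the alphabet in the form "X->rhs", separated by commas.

A->AA, B->BC, C->CB

  step 2 ⇒ step 3: BCCBBCCBCBBCAAAA ⇒ BC·CB·CB·BC·BC·CB·CB·BC·CB·BC·BC·CB·AA·AA·AA·AA
    A ↦ AA
    B ↦ BC
    C ↦ CB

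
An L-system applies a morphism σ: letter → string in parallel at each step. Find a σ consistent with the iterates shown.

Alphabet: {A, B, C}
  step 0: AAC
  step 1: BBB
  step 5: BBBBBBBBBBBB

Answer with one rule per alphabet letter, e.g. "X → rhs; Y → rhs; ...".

A->B, B->AC, C->B

  step 0 ⇒ step 1: AAC ⇒ B·B·B
    A ↦ B
    C ↦ B
    B ↦ AC  (constrained at step 1)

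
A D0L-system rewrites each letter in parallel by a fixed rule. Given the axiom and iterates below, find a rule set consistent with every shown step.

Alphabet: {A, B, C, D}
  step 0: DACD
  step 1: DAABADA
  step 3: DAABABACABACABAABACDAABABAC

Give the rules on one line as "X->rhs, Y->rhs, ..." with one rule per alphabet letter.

A->AB, B->AC, C->A, D->DA

  step 0 ⇒ step 1: DACD ⇒ DA·AB·A·DA
    A ↦ AB
    C ↦ A
    D ↦ DA
    B ↦ AC  (constrained at step 1)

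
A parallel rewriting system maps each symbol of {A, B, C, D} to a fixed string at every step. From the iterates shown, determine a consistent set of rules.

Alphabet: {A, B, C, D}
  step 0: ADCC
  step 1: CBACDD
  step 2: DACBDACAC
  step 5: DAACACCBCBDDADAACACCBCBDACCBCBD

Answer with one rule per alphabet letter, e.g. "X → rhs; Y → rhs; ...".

A->CB, B->A, C->D, D->AC

  step 1 ⇒ step 2: CBACDD ⇒ D·A·CB·D·AC·AC
    A ↦ CB
    B ↦ A
    C ↦ D
    D ↦ AC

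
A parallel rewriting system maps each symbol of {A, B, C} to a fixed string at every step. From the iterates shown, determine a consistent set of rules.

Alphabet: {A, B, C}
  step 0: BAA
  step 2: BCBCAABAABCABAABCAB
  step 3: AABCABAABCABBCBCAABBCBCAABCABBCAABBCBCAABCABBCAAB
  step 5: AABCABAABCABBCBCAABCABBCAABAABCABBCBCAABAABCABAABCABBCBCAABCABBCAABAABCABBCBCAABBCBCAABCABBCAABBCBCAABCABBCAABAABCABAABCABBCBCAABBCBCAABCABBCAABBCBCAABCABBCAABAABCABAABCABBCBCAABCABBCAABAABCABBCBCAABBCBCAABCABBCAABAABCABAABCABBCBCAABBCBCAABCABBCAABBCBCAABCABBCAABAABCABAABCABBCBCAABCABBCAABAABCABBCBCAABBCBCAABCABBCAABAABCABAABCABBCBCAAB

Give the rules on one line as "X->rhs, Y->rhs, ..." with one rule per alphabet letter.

A->BC, B->AAB, C->CAB

  step 2 ⇒ step 3: BCBCAABAABCABAABCAB ⇒ AAB·CAB·AAB·CAB·BC·BC·AAB·BC·BC·AAB·CAB·BC·AAB·BC·BC·AAB·CAB·BC·AAB
    A ↦ BC
    B ↦ AAB
    C ↦ CAB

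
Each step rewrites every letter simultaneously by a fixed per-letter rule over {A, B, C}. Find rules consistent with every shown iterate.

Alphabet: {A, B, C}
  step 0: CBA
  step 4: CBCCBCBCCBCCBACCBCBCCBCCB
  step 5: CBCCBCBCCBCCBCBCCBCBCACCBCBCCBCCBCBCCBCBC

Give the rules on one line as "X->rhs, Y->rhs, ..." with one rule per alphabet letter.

A->AC, B->C, C->CB

  step 4 ⇒ step 5: CBCCBCBCCBCCBACCBCBCCBCCB ⇒ CB·C·CB·CB·C·CB·C·CB·CB·C·CB·CB·C·AC·CB·CB·C·CB·C·CB·CB·C·CB·CB·C
    A ↦ AC
    B ↦ C
    C ↦ CB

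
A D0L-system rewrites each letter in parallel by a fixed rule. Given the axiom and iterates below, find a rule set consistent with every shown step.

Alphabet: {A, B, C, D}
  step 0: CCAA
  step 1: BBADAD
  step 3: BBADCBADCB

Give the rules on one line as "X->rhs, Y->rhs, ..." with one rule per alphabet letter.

  step 0 ⇒ step 1: CCAA ⇒ B·B·AD·AD
    A ↦ AD
    C ↦ B
    B ↦ C  (constrained at step 1)
    D ↦ C  (constrained at step 1)

A->AD, B->C, C->B, D->C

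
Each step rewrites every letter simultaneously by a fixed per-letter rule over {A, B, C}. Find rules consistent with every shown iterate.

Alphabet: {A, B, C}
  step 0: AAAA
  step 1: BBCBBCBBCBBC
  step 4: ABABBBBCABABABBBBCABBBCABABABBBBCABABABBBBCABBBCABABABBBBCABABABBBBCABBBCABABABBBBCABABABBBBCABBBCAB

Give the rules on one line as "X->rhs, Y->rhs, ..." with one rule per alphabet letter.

A->BBC, B->AB, C->B

  step 0 ⇒ step 1: AAAA ⇒ BBC·BBC·BBC·BBC
    A ↦ BBC
    B ↦ AB  (constrained at step 1)
    C ↦ B  (constrained at step 1)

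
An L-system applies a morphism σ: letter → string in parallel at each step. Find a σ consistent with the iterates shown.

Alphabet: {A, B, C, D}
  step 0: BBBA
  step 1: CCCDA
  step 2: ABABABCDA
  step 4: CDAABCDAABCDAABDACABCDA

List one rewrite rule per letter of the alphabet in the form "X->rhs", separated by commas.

A->DA, B->C, C->AB, D->C

  step 1 ⇒ step 2: CCCDA ⇒ AB·AB·AB·C·DA
    A ↦ DA
    C ↦ AB
    D ↦ C
  step 0 ⇒ step 1: BBBA ⇒ C·C·C·DA
    B ↦ C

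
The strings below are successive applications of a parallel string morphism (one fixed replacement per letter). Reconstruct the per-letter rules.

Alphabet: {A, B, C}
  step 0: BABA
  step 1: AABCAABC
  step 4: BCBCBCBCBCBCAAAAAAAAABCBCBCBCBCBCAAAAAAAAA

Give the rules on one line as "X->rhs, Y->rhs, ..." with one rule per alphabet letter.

  step 0 ⇒ step 1: BABA ⇒ AA·BC·AA·BC
    A ↦ BC
    B ↦ AA
    C ↦ A  (constrained at step 1)

A->BC, B->AA, C->A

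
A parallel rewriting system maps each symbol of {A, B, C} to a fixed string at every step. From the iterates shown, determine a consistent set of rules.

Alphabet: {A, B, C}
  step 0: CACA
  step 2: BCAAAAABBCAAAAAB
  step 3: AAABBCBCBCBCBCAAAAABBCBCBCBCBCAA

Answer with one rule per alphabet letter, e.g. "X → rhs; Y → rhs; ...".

A->BC, B->AA, C->AB

  step 2 ⇒ step 3: BCAAAAABBCAAAAAB ⇒ AA·AB·BC·BC·BC·BC·BC·AA·AA·AB·BC·BC·BC·BC·BC·AA
    A ↦ BC
    B ↦ AA
    C ↦ AB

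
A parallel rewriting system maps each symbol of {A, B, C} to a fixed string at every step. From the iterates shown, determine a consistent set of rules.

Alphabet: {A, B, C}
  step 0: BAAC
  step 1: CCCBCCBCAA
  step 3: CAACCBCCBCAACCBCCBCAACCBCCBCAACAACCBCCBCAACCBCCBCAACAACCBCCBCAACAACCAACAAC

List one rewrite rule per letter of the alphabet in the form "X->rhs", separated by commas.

A->CCB, B->C, C->CAA

  step 0 ⇒ step 1: BAAC ⇒ C·CCB·CCB·CAA
    A ↦ CCB
    B ↦ C
    C ↦ CAA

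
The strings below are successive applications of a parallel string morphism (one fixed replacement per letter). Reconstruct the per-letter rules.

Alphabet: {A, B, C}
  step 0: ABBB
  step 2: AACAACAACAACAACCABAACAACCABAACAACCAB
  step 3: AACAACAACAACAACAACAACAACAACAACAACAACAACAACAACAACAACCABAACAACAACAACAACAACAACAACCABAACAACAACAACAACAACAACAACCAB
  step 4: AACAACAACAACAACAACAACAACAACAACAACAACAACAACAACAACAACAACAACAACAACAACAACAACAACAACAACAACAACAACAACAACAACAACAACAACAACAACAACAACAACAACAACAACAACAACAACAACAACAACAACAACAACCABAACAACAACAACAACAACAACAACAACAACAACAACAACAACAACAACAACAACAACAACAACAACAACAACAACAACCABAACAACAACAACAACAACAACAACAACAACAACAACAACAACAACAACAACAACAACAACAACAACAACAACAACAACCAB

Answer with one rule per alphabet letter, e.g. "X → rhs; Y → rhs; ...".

  step 3 ⇒ step 4: AACAACAACAACAACAACAACAACAACAACAACAACAACAACAACAACAACCABAACAACAACAACAACAACAACAACCABAACAACAACAACAACAACAACAACCAB ⇒ AAC·AAC·AAC·AAC·AAC·AAC·AAC·AAC·AAC·AAC·AAC·AAC·AAC·AAC·AAC·AAC·AAC·AAC·AAC·AAC·AAC·AAC·AAC·AAC·AAC·AAC·AAC·AAC·AAC·AAC·AAC·AAC·AAC·AAC·AAC·AAC·AAC·AAC·AAC·AAC·AAC·AAC·AAC·AAC·AAC·AAC·AAC·AAC·AAC·AAC·AAC·AAC·AAC·CAB·AAC·AAC·AAC·AAC·AAC·AAC·AAC·AAC·AAC·AAC·AAC·AAC·AAC·AAC·AAC·AAC·AAC·AAC·AAC·AAC·AAC·AAC·AAC·AAC·AAC·AAC·CAB·AAC·AAC·AAC·AAC·AAC·AAC·AAC·AAC·AAC·AAC·AAC·AAC·AAC·AAC·AAC·AAC·AAC·AAC·AAC·AAC·AAC·AAC·AAC·AAC·AAC·AAC·CAB
    A ↦ AAC
    B ↦ CAB
    C ↦ AAC

A->AAC, B->CAB, C->AAC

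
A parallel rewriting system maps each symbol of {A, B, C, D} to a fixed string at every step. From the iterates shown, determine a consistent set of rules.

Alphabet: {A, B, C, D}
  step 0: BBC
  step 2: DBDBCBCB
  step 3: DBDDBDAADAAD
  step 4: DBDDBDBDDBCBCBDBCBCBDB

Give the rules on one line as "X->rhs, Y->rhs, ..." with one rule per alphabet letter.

A->CB, B->D, C->AA, D->DB

  step 3 ⇒ step 4: DBDDBDAADAAD ⇒ DB·D·DB·DB·D·DB·CB·CB·DB·CB·CB·DB
    A ↦ CB
    B ↦ D
    D ↦ DB
  step 2 ⇒ step 3: DBDBCBCB ⇒ DB·D·DB·D·AA·D·AA·D
    C ↦ AA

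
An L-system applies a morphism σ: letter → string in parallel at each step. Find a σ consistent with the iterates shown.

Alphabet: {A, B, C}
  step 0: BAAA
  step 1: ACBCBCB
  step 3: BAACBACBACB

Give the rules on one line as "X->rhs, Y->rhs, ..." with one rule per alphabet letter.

A->CB, B->A, C->B

  step 0 ⇒ step 1: BAAA ⇒ A·CB·CB·CB
    A ↦ CB
    B ↦ A
    C ↦ B  (constrained at step 1)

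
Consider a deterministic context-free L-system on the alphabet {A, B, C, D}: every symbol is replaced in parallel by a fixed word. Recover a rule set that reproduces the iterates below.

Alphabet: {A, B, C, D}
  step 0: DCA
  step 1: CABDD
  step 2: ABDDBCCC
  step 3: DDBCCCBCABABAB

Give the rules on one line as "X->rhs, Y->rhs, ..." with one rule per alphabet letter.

  step 2 ⇒ step 3: ABDDBCCC ⇒ DD·BC·C·C·BC·AB·AB·AB
    A ↦ DD
    B ↦ BC
    C ↦ AB
    D ↦ C

A->DD, B->BC, C->AB, D->C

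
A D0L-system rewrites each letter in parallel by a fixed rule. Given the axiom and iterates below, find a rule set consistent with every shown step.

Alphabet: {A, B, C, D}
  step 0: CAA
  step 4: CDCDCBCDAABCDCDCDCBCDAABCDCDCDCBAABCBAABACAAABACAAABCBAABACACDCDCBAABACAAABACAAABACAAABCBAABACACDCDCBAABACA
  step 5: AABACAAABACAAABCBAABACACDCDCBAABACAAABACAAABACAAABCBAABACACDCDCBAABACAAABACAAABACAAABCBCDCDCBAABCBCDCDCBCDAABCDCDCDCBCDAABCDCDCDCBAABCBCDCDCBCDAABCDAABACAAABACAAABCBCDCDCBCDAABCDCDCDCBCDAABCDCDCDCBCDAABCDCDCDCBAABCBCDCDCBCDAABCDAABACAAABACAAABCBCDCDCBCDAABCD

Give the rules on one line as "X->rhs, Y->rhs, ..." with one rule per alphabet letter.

A->CD, B->CB, C->AAB, D->ACA

  step 4 ⇒ step 5: CDCDCBCDAABCDCDCDCBCDAABCDCDCDCBAABCBAABACAAABACAAABCBAABACACDCDCBAABACAAABACAAABACAAABCBAABACACDCDCBAABACA ⇒ AAB·ACA·AAB·ACA·AAB·CB·AAB·ACA·CD·CD·CB·AAB·ACA·AAB·ACA·AAB·ACA·AAB·CB·AAB·ACA·CD·CD·CB·AAB·ACA·AAB·ACA·AAB·ACA·AAB·CB·CD·CD·CB·AAB·CB·CD·CD·CB·CD·AAB·CD·CD·CD·CB·CD·AAB·CD·CD·CD·CB·AAB·CB·CD·CD·CB·CD·AAB·CD·AAB·ACA·AAB·ACA·AAB·CB·CD·CD·CB·CD·AAB·CD·CD·CD·CB·CD·AAB·CD·CD·CD·CB·CD·AAB·CD·CD·CD·CB·AAB·CB·CD·CD·CB·CD·AAB·CD·AAB·ACA·AAB·ACA·AAB·CB·CD·CD·CB·CD·AAB·CD
    A ↦ CD
    B ↦ CB
    C ↦ AAB
    D ↦ ACA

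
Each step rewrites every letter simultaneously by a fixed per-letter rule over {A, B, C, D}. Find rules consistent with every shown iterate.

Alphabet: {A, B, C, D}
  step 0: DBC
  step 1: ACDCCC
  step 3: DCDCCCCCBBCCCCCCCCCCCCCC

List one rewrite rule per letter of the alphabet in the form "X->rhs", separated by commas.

  step 0 ⇒ step 1: DBC ⇒ AC·DC·CC
    B ↦ DC
    C ↦ CC
    D ↦ AC
    A ↦ BB  (constrained at step 1)

A->BB, B->DC, C->CC, D->AC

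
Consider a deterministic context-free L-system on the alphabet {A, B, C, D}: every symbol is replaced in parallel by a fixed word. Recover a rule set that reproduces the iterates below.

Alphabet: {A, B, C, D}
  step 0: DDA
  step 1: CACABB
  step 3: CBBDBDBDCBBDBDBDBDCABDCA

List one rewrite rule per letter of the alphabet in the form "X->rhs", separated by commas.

A->BB, B->BD, C->CB, D->CA

  step 0 ⇒ step 1: DDA ⇒ CA·CA·BB
    A ↦ BB
    D ↦ CA
    B ↦ BD  (constrained at step 1)
    C ↦ CB  (constrained at step 1)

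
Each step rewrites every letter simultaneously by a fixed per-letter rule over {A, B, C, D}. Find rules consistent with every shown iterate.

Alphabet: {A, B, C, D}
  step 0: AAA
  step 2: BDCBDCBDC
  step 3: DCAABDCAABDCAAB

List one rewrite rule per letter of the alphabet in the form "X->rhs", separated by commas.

A->CB, B->DC, C->B, D->AA

  step 2 ⇒ step 3: BDCBDCBDC ⇒ DC·AA·B·DC·AA·B·DC·AA·B
    B ↦ DC
    C ↦ B
    D ↦ AA
    A ↦ CB  (constrained at step 0)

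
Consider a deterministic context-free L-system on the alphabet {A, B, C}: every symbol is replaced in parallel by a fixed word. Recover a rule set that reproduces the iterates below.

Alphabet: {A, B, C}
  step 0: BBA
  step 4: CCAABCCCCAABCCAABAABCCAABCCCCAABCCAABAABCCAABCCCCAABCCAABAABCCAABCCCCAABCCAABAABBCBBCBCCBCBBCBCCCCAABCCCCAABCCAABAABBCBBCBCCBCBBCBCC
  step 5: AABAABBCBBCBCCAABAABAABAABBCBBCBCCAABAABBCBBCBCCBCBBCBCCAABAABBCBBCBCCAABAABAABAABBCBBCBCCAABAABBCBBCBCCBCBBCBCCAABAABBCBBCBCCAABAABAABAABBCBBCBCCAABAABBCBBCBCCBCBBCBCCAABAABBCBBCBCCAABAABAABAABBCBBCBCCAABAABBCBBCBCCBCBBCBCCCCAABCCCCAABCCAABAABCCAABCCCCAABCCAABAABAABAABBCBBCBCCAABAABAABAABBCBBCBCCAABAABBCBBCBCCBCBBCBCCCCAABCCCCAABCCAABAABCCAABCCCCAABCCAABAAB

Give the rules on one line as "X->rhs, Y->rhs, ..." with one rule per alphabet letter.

A->BCB, B->CC, C->AAB

  step 4 ⇒ step 5: CCAABCCCCAABCCAABAABCCAABCCCCAABCCAABAABCCAABCCCCAABCCAABAABCCAABCCCCAABCCAABAABBCBBCBCCBCBBCBCCCCAABCCCCAABCCAABAABBCBBCBCCBCBBCBCC ⇒ AAB·AAB·BCB·BCB·CC·AAB·AAB·AAB·AAB·BCB·BCB·CC·AAB·AAB·BCB·BCB·CC·BCB·BCB·CC·AAB·AAB·BCB·BCB·CC·AAB·AAB·AAB·AAB·BCB·BCB·CC·AAB·AAB·BCB·BCB·CC·BCB·BCB·CC·AAB·AAB·BCB·BCB·CC·AAB·AAB·AAB·AAB·BCB·BCB·CC·AAB·AAB·BCB·BCB·CC·BCB·BCB·CC·AAB·AAB·BCB·BCB·CC·AAB·AAB·AAB·AAB·BCB·BCB·CC·AAB·AAB·BCB·BCB·CC·BCB·BCB·CC·CC·AAB·CC·CC·AAB·CC·AAB·AAB·CC·AAB·CC·CC·AAB·CC·AAB·AAB·AAB·AAB·BCB·BCB·CC·AAB·AAB·AAB·AAB·BCB·BCB·CC·AAB·AAB·BCB·BCB·CC·BCB·BCB·CC·CC·AAB·CC·CC·AAB·CC·AAB·AAB·CC·AAB·CC·CC·AAB·CC·AAB·AAB
    A ↦ BCB
    B ↦ CC
    C ↦ AAB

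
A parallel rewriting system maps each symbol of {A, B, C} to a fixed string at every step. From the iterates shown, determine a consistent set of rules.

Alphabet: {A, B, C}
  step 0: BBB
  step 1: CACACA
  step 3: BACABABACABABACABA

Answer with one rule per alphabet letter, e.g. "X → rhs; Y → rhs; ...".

  step 0 ⇒ step 1: BBB ⇒ CA·CA·CA
    B ↦ CA
    A ↦ BA  (constrained at step 1)
    C ↦ A  (constrained at step 1)

A->BA, B->CA, C->A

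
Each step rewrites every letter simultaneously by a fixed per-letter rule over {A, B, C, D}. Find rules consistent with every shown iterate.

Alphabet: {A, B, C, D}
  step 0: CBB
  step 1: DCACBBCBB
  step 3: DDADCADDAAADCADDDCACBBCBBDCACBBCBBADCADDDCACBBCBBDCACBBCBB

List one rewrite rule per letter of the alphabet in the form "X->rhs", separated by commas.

  step 0 ⇒ step 1: CBB ⇒ DCA·CBB·CBB
    B ↦ CBB
    C ↦ DCA
    A ↦ DD  (constrained at step 1)
    D ↦ A  (constrained at step 1)

A->DD, B->CBB, C->DCA, D->A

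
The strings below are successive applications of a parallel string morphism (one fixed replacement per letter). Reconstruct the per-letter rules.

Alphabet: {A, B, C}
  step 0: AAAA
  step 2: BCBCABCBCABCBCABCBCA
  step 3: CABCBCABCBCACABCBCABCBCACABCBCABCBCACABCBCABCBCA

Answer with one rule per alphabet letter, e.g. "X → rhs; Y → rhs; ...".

A->CA, B->CA, C->BCB

  step 2 ⇒ step 3: BCBCABCBCABCBCABCBCA ⇒ CA·BCB·CA·BCB·CA·CA·BCB·CA·BCB·CA·CA·BCB·CA·BCB·CA·CA·BCB·CA·BCB·CA
    A ↦ CA
    B ↦ CA
    C ↦ BCB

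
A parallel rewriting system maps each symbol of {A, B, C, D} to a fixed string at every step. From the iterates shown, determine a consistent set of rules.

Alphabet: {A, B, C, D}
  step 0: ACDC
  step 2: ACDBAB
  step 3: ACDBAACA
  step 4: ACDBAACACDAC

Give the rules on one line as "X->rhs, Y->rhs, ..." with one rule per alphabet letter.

A->AC, B->A, C->D, D->B

  step 3 ⇒ step 4: ACDBAACA ⇒ AC·D·B·A·AC·AC·D·AC
    A ↦ AC
    B ↦ A
    C ↦ D
    D ↦ B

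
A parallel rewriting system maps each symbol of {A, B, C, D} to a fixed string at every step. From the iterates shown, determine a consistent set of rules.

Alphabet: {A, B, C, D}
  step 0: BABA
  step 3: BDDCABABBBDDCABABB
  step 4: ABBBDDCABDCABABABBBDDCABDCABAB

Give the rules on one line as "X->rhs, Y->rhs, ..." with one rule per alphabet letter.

  step 3 ⇒ step 4: BDDCABABBBDDCABABB ⇒ AB·B·B·D·DC·AB·DC·AB·AB·AB·B·B·D·DC·AB·DC·AB·AB
    A ↦ DC
    B ↦ AB
    C ↦ D
    D ↦ B

A->DC, B->AB, C->D, D->B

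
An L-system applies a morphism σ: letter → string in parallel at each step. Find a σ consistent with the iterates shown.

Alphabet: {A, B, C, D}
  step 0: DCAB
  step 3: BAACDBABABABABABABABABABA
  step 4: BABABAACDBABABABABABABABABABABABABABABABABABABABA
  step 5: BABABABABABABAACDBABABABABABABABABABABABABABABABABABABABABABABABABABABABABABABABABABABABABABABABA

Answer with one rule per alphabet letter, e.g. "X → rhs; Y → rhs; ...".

A->BA, B->BA, C->A, D->CD

  step 4 ⇒ step 5: BABABAACDBABABABABABABABABABABABABABABABABABABABA ⇒ BA·BA·BA·BA·BA·BA·BA·A·CD·BA·BA·BA·BA·BA·BA·BA·BA·BA·BA·BA·BA·BA·BA·BA·BA·BA·BA·BA·BA·BA·BA·BA·BA·BA·BA·BA·BA·BA·BA·BA·BA·BA·BA·BA·BA·BA·BA·BA·BA
    A ↦ BA
    B ↦ BA
    C ↦ A
    D ↦ CD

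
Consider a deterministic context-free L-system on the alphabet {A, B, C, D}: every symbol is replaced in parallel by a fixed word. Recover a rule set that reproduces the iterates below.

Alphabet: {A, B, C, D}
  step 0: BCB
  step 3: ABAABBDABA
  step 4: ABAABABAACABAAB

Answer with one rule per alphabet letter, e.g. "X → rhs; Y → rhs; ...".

A->AB, B->A, C->BD, D->C

  step 3 ⇒ step 4: ABAABBDABA ⇒ AB·A·AB·AB·A·A·C·AB·A·AB
    A ↦ AB
    B ↦ A
    D ↦ C
    C ↦ BD  (constrained at step 0)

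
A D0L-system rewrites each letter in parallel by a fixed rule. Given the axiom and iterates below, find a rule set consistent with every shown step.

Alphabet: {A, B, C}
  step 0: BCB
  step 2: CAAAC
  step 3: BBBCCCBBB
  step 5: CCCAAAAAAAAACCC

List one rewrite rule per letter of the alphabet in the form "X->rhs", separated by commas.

A->C, B->A, C->BBB

  step 2 ⇒ step 3: CAAAC ⇒ BBB·C·C·C·BBB
    A ↦ C
    C ↦ BBB
    B ↦ A  (constrained at step 0)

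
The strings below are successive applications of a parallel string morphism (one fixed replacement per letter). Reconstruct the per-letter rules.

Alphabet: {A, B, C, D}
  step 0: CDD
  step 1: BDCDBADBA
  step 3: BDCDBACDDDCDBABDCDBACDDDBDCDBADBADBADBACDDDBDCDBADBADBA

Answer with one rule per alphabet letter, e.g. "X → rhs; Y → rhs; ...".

A->DDD, B->C, C->BDC, D->DBA

  step 0 ⇒ step 1: CDD ⇒ BDC·DBA·DBA
    C ↦ BDC
    D ↦ DBA
    A ↦ DDD  (constrained at step 1)
    B ↦ C  (constrained at step 1)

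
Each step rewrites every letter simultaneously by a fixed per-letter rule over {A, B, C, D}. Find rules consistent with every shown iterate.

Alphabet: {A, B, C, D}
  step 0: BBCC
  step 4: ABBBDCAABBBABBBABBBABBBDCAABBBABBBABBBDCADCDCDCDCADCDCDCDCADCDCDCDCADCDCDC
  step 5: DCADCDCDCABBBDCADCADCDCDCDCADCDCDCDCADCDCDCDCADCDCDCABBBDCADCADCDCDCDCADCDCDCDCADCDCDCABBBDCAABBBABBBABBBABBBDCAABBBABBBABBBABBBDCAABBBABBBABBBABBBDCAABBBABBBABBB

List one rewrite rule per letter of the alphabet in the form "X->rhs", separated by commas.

A->DCA, B->DC, C->BB, D->AB

  step 4 ⇒ step 5: ABBBDCAABBBABBBABBBABBBDCAABBBABBBABBBDCADCDCDCDCADCDCDCDCADCDCDCDCADCDCDC ⇒ DCA·DC·DC·DC·AB·BB·DCA·DCA·DC·DC·DC·DCA·DC·DC·DC·DCA·DC·DC·DC·DCA·DC·DC·DC·AB·BB·DCA·DCA·DC·DC·DC·DCA·DC·DC·DC·DCA·DC·DC·DC·AB·BB·DCA·AB·BB·AB·BB·AB·BB·AB·BB·DCA·AB·BB·AB·BB·AB·BB·AB·BB·DCA·AB·BB·AB·BB·AB·BB·AB·BB·DCA·AB·BB·AB·BB·AB·BB
    A ↦ DCA
    B ↦ DC
    C ↦ BB
    D ↦ AB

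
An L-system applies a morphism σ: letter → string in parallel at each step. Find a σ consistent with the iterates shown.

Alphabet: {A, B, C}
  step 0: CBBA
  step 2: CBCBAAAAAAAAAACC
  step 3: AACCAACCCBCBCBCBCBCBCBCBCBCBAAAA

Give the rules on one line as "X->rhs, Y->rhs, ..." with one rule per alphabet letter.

  step 2 ⇒ step 3: CBCBAAAAAAAAAACC ⇒ AA·CC·AA·CC·CB·CB·CB·CB·CB·CB·CB·CB·CB·CB·AA·AA
    A ↦ CB
    B ↦ CC
    C ↦ AA

A->CB, B->CC, C->AA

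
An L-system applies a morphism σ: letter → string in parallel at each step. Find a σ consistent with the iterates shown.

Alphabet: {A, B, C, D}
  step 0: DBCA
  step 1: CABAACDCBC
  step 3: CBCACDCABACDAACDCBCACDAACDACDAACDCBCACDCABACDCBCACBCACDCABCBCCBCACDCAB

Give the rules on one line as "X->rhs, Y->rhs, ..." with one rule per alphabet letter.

A->CBC, B->A, C->ACD, D->CAB

  step 0 ⇒ step 1: DBCA ⇒ CAB·A·ACD·CBC
    A ↦ CBC
    B ↦ A
    C ↦ ACD
    D ↦ CAB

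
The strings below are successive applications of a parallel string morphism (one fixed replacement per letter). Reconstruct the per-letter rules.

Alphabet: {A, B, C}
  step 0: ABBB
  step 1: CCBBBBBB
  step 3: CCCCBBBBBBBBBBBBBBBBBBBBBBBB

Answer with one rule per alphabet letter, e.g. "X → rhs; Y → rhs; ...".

  step 0 ⇒ step 1: ABBB ⇒ CC·BB·BB·BB
    A ↦ CC
    B ↦ BB
    C ↦ A  (constrained at step 1)

A->CC, B->BB, C->A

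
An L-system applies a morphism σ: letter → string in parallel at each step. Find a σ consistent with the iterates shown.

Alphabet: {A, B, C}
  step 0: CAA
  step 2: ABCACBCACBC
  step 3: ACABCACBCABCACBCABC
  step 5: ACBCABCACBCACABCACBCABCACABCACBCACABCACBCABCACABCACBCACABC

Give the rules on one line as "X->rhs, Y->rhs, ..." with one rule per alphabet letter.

  step 2 ⇒ step 3: ABCACBCACBC ⇒ AC·A·BC·AC·BC·A·BC·AC·BC·A·BC
    A ↦ AC
    B ↦ A
    C ↦ BC

A->AC, B->A, C->BC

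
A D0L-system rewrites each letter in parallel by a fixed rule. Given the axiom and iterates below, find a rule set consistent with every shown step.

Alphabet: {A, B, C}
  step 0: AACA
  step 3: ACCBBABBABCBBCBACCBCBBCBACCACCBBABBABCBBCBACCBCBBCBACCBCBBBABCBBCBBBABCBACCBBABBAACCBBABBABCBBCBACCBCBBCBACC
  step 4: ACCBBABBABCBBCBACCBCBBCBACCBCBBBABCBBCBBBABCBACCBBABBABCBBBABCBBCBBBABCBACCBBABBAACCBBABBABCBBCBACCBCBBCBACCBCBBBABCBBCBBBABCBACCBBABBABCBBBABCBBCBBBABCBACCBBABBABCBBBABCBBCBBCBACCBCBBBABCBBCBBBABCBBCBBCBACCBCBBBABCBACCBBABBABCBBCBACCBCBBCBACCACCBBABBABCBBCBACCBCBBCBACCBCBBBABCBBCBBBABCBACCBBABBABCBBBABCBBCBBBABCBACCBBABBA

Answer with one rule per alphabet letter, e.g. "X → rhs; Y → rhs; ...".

A->ACC, B->BCB, C->BBA

  step 3 ⇒ step 4: ACCBBABBABCBBCBACCBCBBCBACCACCBBABBABCBBCBACCBCBBCBACCBCBBBABCBBCBBBABCBACCBBABBAACCBBABBABCBBCBACCBCBBCBACC ⇒ ACC·BBA·BBA·BCB·BCB·ACC·BCB·BCB·ACC·BCB·BBA·BCB·BCB·BBA·BCB·ACC·BBA·BBA·BCB·BBA·BCB·BCB·BBA·BCB·ACC·BBA·BBA·ACC·BBA·BBA·BCB·BCB·ACC·BCB·BCB·ACC·BCB·BBA·BCB·BCB·BBA·BCB·ACC·BBA·BBA·BCB·BBA·BCB·BCB·BBA·BCB·ACC·BBA·BBA·BCB·BBA·BCB·BCB·BCB·ACC·BCB·BBA·BCB·BCB·BBA·BCB·BCB·BCB·ACC·BCB·BBA·BCB·ACC·BBA·BBA·BCB·BCB·ACC·BCB·BCB·ACC·ACC·BBA·BBA·BCB·BCB·ACC·BCB·BCB·ACC·BCB·BBA·BCB·BCB·BBA·BCB·ACC·BBA·BBA·BCB·BBA·BCB·BCB·BBA·BCB·ACC·BBA·BBA
    A ↦ ACC
    B ↦ BCB
    C ↦ BBA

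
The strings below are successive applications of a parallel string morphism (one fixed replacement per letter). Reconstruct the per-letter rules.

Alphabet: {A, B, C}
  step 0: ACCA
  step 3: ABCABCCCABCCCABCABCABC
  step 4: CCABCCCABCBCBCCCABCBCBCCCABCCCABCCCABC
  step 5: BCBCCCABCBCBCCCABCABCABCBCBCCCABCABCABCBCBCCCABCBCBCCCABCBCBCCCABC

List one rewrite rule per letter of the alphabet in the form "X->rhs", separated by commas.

  step 4 ⇒ step 5: CCABCCCABCBCBCCCABCBCBCCCABCCCABCCCABC ⇒ BC·BC·CC·A·BC·BC·BC·CC·A·BC·A·BC·A·BC·BC·BC·CC·A·BC·A·BC·A·BC·BC·BC·CC·A·BC·BC·BC·CC·A·BC·BC·BC·CC·A·BC
    A ↦ CC
    B ↦ A
    C ↦ BC

A->CC, B->A, C->BC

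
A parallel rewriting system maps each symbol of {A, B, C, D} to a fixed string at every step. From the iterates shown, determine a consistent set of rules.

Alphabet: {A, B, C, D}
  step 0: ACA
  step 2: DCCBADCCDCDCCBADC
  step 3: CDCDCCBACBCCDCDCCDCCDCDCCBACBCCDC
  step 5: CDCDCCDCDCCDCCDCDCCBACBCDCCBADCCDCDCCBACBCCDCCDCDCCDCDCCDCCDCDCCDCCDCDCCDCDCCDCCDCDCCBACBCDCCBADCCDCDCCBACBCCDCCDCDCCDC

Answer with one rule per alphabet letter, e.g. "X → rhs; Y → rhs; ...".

A->CBC, B->CBA, C->DC, D->C

  step 2 ⇒ step 3: DCCBADCCDCDCCBADC ⇒ C·DC·DC·CBA·CBC·C·DC·DC·C·DC·C·DC·DC·CBA·CBC·C·DC
    A ↦ CBC
    B ↦ CBA
    C ↦ DC
    D ↦ C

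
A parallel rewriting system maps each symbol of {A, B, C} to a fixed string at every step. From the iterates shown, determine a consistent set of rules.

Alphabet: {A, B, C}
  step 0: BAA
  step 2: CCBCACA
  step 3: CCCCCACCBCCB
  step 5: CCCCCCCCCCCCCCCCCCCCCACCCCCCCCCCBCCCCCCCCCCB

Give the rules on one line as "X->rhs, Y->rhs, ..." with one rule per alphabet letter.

A->B, B->CA, C->CC

  step 2 ⇒ step 3: CCBCACA ⇒ CC·CC·CA·CC·B·CC·B
    A ↦ B
    B ↦ CA
    C ↦ CC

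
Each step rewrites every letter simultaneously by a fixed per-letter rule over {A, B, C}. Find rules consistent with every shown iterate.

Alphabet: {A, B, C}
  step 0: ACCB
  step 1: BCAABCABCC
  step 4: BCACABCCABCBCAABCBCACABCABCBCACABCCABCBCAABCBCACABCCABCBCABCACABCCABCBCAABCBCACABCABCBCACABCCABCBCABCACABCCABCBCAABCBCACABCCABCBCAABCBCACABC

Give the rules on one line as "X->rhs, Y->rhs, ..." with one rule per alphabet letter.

  step 0 ⇒ step 1: ACCB ⇒ BCA·ABC·ABC·C
    A ↦ BCA
    B ↦ C
    C ↦ ABC

A->BCA, B->C, C->ABC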